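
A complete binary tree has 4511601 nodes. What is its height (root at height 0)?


In a complete binary tree, level k holds nodes 2^k .. 2^(k+1)-1 (1-indexed).
Height = floor(log2(n)) = floor(log2(4511601)) = 22
Check: 2^22 = 4194304 <= 4511601 < 8388608 = 2^23


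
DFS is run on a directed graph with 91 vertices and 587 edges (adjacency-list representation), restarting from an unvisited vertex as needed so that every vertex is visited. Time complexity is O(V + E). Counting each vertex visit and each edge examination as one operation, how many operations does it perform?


A full DFS traversal processes each vertex exactly once (push/pop on stack).
Each directed edge is examined once.
V = 91, E = 587
V + E = 678


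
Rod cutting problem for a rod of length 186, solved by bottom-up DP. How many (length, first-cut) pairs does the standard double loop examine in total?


For each subproblem length i = 1..186, the inner loop considers i possible first cuts.
Total = 1 + 2 + ... + 186
= 186*(186+1)/2
= 186*187/2 = 17391


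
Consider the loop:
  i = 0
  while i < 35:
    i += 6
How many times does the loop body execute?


Starting at i = 0, each iteration adds 6.
Iterations until i >= 35:
  Iteration 1: i = 0 -> i = 6
  Iteration 2: i = 6 -> i = 12
  Iteration 3: i = 12 -> i = 18
  Iteration 4: i = 18 -> i = 24
  Iteration 5: i = 24 -> i = 30
  Iteration 6: i = 30 -> i = 36
Total iterations = ceil(35/6) = 6


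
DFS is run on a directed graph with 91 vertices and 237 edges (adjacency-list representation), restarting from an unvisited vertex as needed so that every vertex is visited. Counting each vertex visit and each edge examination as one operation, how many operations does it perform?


A full DFS traversal processes each vertex exactly once (push/pop on stack).
Each directed edge is examined once.
V = 91, E = 237
V + E = 328


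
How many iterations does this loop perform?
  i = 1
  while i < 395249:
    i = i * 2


The loop variable doubles each iteration:
i = 1 -> 2 -> 4 -> 8 -> 16 -> 32 -> 64 -> 128 -> 256 -> 512 -> 1024 -> 2048 -> 4096 -> 8192 -> 16384 -> 32768 -> 65536 -> 131072 -> 262144 -> 524288 (stop, 524288 >= 395249)
Number of doublings = ceil(log2(395249)) = 19


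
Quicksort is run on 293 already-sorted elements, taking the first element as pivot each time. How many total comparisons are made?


Sum of comparisons per partition:
292 + 291 + ... + 1 + 0
= 293 * (293 - 1) / 2
= 293 * 292 / 2
= 42778


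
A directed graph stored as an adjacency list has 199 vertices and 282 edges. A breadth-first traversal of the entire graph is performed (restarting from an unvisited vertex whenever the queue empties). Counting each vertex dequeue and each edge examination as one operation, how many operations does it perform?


A full BFS traversal dequeues each vertex once and examines each edge once.
Vertex visits: 199
Edge visits: 282
V + E = 199 + 282 = 481


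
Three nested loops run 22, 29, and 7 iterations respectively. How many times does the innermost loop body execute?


Loop 1 (outermost): 22 iterations
Loop 2 (middle): 29 iterations per outer
Loop 3 (innermost): 7 iterations per middle
Total = 22 * 29 * 7 = 4466


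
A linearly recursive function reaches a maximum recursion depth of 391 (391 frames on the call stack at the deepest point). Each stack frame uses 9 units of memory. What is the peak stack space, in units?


Maximum recursion depth = 391 frames
Memory per frame = 9 units
Total stack space = depth * frame_size
= 391 * 9 = 3519


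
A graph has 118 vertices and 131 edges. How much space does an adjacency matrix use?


Adjacency matrix: V x V grid of entries
Space = V^2 = 118^2 = 118 * 118 = 13924


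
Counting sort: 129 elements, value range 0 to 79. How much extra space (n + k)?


n = 129 (output array)
k = 80 (count array for 80 distinct values)
Extra space = 129 + 80 = 209


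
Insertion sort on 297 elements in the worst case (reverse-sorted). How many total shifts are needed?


In the worst case (reverse-sorted), each element shifts past all previous:
  Element 1: 1 shifts
  Element 2: 2 shifts
  Element 3: 3 shifts
  Element 4: 4 shifts
  Element 5: 5 shifts
  ...
  Element 296: 296 shifts
Total = 1 + 2 + ... + 296
= 297*(297-1)/2 = 43956


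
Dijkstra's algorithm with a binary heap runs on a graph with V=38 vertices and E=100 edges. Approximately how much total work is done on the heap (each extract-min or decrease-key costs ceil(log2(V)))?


Dijkstra with a binary heap: each vertex is extracted once, each edge may relax once.
Each heap operation costs O(log V).
V + E = 38 + 100 = 138
ceil(log2(38)) = 6 (since 2^5 = 32 < 38 <= 64 = 2^6)
Total heap work = (V+E) * ceil(log2(V)) = 138 * 6 = 828


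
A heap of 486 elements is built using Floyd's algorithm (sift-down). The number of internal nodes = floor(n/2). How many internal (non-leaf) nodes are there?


Leaf nodes occupy roughly half the array.
Sift-down is called for each internal node, starting from the last one.
Internal nodes = floor(n/2) = floor(486/2) = 243


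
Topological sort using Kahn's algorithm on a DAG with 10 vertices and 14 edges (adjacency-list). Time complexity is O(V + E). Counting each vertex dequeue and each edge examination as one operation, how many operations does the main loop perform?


Kahn's algorithm:
  1. Compute in-degrees: O(V + E)
  2. Process queue: each vertex dequeued once (O(V))
     each edge examined once (O(E))
Total = V + E = 10 + 14 = 24


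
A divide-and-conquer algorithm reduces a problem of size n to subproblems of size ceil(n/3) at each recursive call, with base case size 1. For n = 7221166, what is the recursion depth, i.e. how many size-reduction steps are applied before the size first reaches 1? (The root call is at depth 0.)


Each step divides the size by 3 (rounding up); after k steps the size is ceil(n/3^k), which equals 1 exactly when 3^k >= n.
So the depth is the smallest k with 3^k >= 7221166, i.e. ceil(log_3(7221166)).
3^14 = 4782969 < 7221166 <= 14348907 = 3^15
Recursion depth = 15


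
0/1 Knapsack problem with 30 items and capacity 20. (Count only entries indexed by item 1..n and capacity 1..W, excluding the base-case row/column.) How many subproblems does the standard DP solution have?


The DP table is indexed by (item, capacity).
Rows: 30 items
Columns: 20 capacity values (1 to W)
Total subproblems = 30 * 20 = 600


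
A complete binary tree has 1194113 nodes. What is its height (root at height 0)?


In a complete binary tree, level k holds nodes 2^k .. 2^(k+1)-1 (1-indexed).
Height = floor(log2(n)) = floor(log2(1194113)) = 20
Check: 2^20 = 1048576 <= 1194113 < 2097152 = 2^21


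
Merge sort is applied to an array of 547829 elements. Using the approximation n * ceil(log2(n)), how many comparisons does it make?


Merge sort divides the array into halves recursively.
Number of levels = ceil(log2(547829)) = 20
At each level, approximately n = 547829 comparisons are needed for merging.
Total comparisons ~ n * ceil(log2(n)) = 547829 * 20 = 10956580


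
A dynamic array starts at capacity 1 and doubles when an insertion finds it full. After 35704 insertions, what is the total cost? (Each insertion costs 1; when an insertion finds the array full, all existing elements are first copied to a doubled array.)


Insertion cost: 35704 (one per element)
Resizes occur just before inserting elements 2, 3, 5, 9, ...
Elements copied at each resize: 1 + 2 + 4 + 8 + 16 + 32 + 64 + 128 + 256 + 512 + 1024 + 2048 + 4096 + 8192 + 16384 + 32768
Sum of copies = 65535 (geometric series: 2^k - 1)
Total = 35704 + 65535 = 101239


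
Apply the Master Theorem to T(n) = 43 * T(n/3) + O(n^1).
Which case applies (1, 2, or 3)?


The Master Theorem: T(n) = a*T(n/b) + O(n^c)
  a = 43, b = 3, c = 1
log_b(a) = log_3(43) ~ 3.424
Compare b^c with a: 3^1 = 3 < 43, so c < log_b(a).
Since c < log_b(a), Case 1 applies.
T(n) = O(n^(log_3 43)) ~ O(n^3.424)
Master Theorem case = 1


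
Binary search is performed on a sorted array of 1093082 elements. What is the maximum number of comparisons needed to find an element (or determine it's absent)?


Binary search halves the search space each comparison:
  Step 1: search space = 1093082 -> 546541
  Step 2: search space = 546541 -> 273270
  Step 3: search space = 273270 -> 136635
  Step 4: search space = 136635 -> 68317
  Step 5: search space = 68317 -> 34158
  Step 6: search space = 34158 -> 17079
  Step 7: search space = 17079 -> 8539
  Step 8: search space = 8539 -> 4269
  Step 9: search space = 4269 -> 2134
  Step 10: search space = 2134 -> 1067
  Step 11: search space = 1067 -> 533
  Step 12: search space = 533 -> 266
  Step 13: search space = 266 -> 133
  Step 14: search space = 133 -> 66
  Step 15: search space = 66 -> 33
  Step 16: search space = 33 -> 16
  Step 17: search space = 16 -> 8
  Step 18: search space = 8 -> 4
  Step 19: search space = 4 -> 2
  Step 20: search space = 2 -> 1
  Step 21: search space = 1 (final check)
Maximum comparisons = floor(log2(1093082)) + 1 = 20 + 1 = 21


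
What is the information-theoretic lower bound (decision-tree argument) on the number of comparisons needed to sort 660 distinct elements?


A binary decision tree of height h has at most 2^h leaves and needs at least n! of them, so h >= ceil(log2(n!)).
660! is far too large to multiply out, so use Stirling's series:
  ln(n!) ~ n ln n - n + (1/2) ln(2 pi n) + 1/(12n)  (error below 1/(360 n^3), negligible here)
  ln(660) = 6.4922398
  n ln n = 660 * 6.4922398 = 4284.8783
  (1/2) ln(2 pi * 660) = (1/2) ln(4146.9023) = 4.1651
  1/(12*660) = 0.0001
  ln(660!) ~ 4284.8783 - 660 + 4.1651 + 0.0001 = 3629.0435
Convert to base 2: log2(660!) = 3629.0435 / ln 2 = 3629.0435 / 0.69314718 = 5235.6031
ceil(5235.6031) = 5236


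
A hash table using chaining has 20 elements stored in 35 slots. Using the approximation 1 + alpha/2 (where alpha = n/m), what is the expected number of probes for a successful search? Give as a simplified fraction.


Load factor alpha = n/m = 20/35
Expected probes = 1 + alpha/2 = 1 + 20/(2*35)
= 1 + 20/70
= 70/70 + 20/70
= 90/70
Simplify: 9/7


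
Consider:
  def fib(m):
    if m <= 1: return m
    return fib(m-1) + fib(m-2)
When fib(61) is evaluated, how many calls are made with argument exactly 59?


Let N(m) = number of times fib(m) is called while evaluating fib(61).
N(61) = 1 (the initial call).
N(60) = 1 (only fib(61) calls it).
For 1 <= m <= 59: fib(m) is called by fib(m+1) and fib(m+2), so
  N(m) = N(m+1) + N(m+2).
fib(0) is called only by fib(2), so N(0) = N(2).
Walk down from m=61:
  N(61)=1, N(60)=1, N(59)=2
N(59) = 2


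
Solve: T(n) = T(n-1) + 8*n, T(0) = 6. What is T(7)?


Expanding the recurrence:
T(7) = T(6) + 8*7
       = T(5) + 8*6 + 8*7
       ...
       = T(0) + 8*(1 + 2 + ... + 7)
       = 6 + 8 * 7*8/2
       = 6 + 8 * 28
       = 6 + 224 = 230


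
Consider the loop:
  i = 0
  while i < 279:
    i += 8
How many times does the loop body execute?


Starting at i = 0, each iteration adds 8.
Iterations until i >= 279:
  Iteration 1: i = 0 -> i = 8
  Iteration 2: i = 8 -> i = 16
  Iteration 3: i = 16 -> i = 24
  Iteration 4: i = 24 -> i = 32
  Iteration 5: i = 32 -> i = 40
  Iteration 6: i = 40 -> i = 48
  Iteration 7: i = 48 -> i = 56
  Iteration 8: i = 56 -> i = 64
  ... continuing ...
Total iterations = ceil(279/8) = 35


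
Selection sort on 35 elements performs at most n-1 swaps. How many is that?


Each of the 34 passes places one element in its final position.
Pass 1: swap minimum into position 0
Pass 2: swap minimum of remaining into position 1
...
Pass 34: last two elements, one swap
Maximum swaps = 35 - 1 = 34


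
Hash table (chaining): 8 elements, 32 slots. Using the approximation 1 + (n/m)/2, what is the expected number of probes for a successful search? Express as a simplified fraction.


Computing expected probes:
alpha = 8/32
= 1 + alpha/2
= 1 + 8/(2*32)
= (2*32 + 8) / (2*32)
= 72/64 = 9/8


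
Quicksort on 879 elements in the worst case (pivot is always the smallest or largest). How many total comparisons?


In the worst case, each partition step picks the worst pivot:
  Partition 1: 878 comparisons (n-1 elements to compare)
  Partition 2: 877 comparisons
  Partition 3: 876 comparisons
  Partition 4: 875 comparisons
  Partition 5: 874 comparisons
  ...
  Last partition: 0 comparisons
Total = (n-1) + (n-2) + ... + 1 + 0 = n*(n-1)/2
= 879*878/2 = 385881


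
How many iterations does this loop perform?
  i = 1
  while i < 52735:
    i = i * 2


The loop variable doubles each iteration:
i = 1 -> 2 -> 4 -> 8 -> 16 -> 32 -> 64 -> 128 -> 256 -> 512 -> 1024 -> 2048 -> 4096 -> 8192 -> 16384 -> 32768 -> 65536 (stop, 65536 >= 52735)
Number of doublings = ceil(log2(52735)) = 16


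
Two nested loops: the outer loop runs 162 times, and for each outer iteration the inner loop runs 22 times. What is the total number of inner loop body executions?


Outer loop: 162 iterations
Inner loop: 22 iterations per outer iteration
Total = 162 * 22 = 3564


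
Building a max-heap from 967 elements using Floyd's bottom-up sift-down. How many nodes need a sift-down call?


In a heap of 967 elements (0-indexed array):
  Last element index: 966
  Parent of last element: floor((966 - 1) / 2) = 482
  Internal nodes: indices 0 to 482
  Count = floor(967/2) = 483


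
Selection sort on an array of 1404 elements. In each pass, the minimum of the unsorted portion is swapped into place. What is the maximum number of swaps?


Selection sort performs one swap per pass:
  Pass 1: find min in positions 0 to 1403, swap with position 0
  Pass 2: find min in positions 1 to 1403, swap with position 1
  Pass 3: find min in positions 2 to 1403, swap with position 2
  Pass 4: find min in positions 3 to 1403, swap with position 3
  Pass 5: find min in positions 4 to 1403, swap with position 4
  ... (1398 more passes)
Total passes (and swaps) = n - 1 = 1404 - 1 = 1403


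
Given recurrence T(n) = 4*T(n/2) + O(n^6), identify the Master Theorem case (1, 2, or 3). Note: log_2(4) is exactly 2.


Master Theorem parameters: a=4, b=2, c=6
log_b(a) = 2
Compare b^c with a: 2^6 = 64 > 4, so c > log_b(a).
Comparing c=6 vs log_b(a)=2:
6 > 2 => Case 3
Result: T(n) = O(n^6)
Master Theorem case = 3


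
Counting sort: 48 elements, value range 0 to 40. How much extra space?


n = 48 (output array)
k = 41 (count array for 41 distinct values)
Extra space = 48 + 41 = 89


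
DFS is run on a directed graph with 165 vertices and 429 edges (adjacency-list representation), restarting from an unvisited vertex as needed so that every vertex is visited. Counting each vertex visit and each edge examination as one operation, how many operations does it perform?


A full DFS traversal processes each vertex exactly once (push/pop on stack).
Each directed edge is examined once.
V = 165, E = 429
V + E = 594


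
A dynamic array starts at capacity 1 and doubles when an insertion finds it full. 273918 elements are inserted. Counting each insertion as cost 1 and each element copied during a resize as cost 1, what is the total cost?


n = 273918
Insertion costs: 273918
Resizes copy 1, 2, 4, ... up to the largest power of 2 that is <= n-1 = 273917, i.e. 262144.
Copy costs = 1 + 2 + 4 + 8 + 16 + 32 + 64 + 128 + 256 + 512 + 1024 + 2048 + 4096 + 8192 + 16384 + 32768 + 65536 + 131072 + 262144 = 524287
Total = 273918 + 524287 = 798205


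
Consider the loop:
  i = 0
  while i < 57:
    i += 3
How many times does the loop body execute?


Starting at i = 0, each iteration adds 3.
Iterations until i >= 57:
  Iteration 1: i = 0 -> i = 3
  Iteration 2: i = 3 -> i = 6
  Iteration 3: i = 6 -> i = 9
  Iteration 4: i = 9 -> i = 12
  Iteration 5: i = 12 -> i = 15
  Iteration 6: i = 15 -> i = 18
  Iteration 7: i = 18 -> i = 21
  Iteration 8: i = 21 -> i = 24
  ... continuing ...
Total iterations = ceil(57/3) = 19


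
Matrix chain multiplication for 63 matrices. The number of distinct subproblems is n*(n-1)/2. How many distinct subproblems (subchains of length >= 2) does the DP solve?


Subproblems are indexed by (i, j) where i < j.
Number of such pairs = n*(n-1)/2
= 63 * 62 / 2
= 1953


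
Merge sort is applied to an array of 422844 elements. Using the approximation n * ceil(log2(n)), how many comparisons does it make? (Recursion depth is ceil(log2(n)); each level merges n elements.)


Merge sort divides the array into halves recursively.
Number of levels = ceil(log2(422844)) = 19
At each level, approximately n = 422844 comparisons are needed for merging.
Total comparisons ~ n * ceil(log2(n)) = 422844 * 19 = 8034036


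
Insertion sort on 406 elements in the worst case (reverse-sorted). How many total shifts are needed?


In the worst case (reverse-sorted), each element shifts past all previous:
  Element 1: 1 shifts
  Element 2: 2 shifts
  Element 3: 3 shifts
  Element 4: 4 shifts
  Element 5: 5 shifts
  ...
  Element 405: 405 shifts
Total = 1 + 2 + ... + 405
= 406*(406-1)/2 = 82215


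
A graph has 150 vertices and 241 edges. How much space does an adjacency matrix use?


Adjacency matrix: V x V grid of entries
Space = V^2 = 150^2 = 150 * 150 = 22500


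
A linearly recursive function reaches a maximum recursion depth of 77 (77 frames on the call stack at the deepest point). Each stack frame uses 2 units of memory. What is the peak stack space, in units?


Maximum recursion depth = 77 frames
Memory per frame = 2 units
Total stack space = depth * frame_size
= 77 * 2 = 154


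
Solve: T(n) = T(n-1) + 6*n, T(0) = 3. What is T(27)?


Expanding the recurrence:
T(27) = T(26) + 6*27
       = T(25) + 6*26 + 6*27
       ...
       = T(0) + 6*(1 + 2 + ... + 27)
       = 3 + 6 * 27*28/2
       = 3 + 6 * 378
       = 3 + 2268 = 2271


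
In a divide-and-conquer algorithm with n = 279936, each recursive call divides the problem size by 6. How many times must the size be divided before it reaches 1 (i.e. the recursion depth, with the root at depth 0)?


Number of divisions = log_6(279936)
Sizes: 279936 -> 46656 -> 7776 -> 1296 -> 216 -> 36 -> 6 -> 1 (7 divisions)
Recursion depth = 7


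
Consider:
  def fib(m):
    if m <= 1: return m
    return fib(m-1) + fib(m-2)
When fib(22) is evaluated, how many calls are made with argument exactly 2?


Let N(m) = number of times fib(m) is called while evaluating fib(22).
N(22) = 1 (the initial call).
N(21) = 1 (only fib(22) calls it).
For 1 <= m <= 20: fib(m) is called by fib(m+1) and fib(m+2), so
  N(m) = N(m+1) + N(m+2).
fib(0) is called only by fib(2), so N(0) = N(2).
Walk down from m=22:
  N(22)=1, N(21)=1, N(20)=2, N(19)=3, N(18)=5, N(17)=8, N(16)=13, N(15)=21, N(14)=34, N(13)=55, N(12)=89, N(11)=144, N(10)=233, N(9)=377, N(8)=610, N(7)=987, N(6)=1597, N(5)=2584, N(4)=4181, N(3)=6765, N(2)=10946
N(2) = 10946


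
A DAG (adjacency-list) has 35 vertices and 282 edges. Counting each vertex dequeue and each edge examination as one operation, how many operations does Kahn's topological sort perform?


V = 35 (vertex processing)
E = 282 (edge processing)
V + E = 35 + 282 = 317


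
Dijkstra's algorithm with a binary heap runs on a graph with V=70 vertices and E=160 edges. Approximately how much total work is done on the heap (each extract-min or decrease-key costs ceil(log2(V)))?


Dijkstra with a binary heap: each vertex is extracted once, each edge may relax once.
Each heap operation costs O(log V).
V + E = 70 + 160 = 230
ceil(log2(70)) = 7 (since 2^6 = 64 < 70 <= 128 = 2^7)
Total heap work = (V+E) * ceil(log2(V)) = 230 * 7 = 1610


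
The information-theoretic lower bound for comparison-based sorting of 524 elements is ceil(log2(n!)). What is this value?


A binary decision tree of height h has at most 2^h leaves and needs at least n! of them, so h >= ceil(log2(n!)).
524! is far too large to multiply out, so use Stirling's series:
  ln(n!) ~ n ln n - n + (1/2) ln(2 pi n) + 1/(12n)  (error below 1/(360 n^3), negligible here)
  ln(524) = 6.2614917
  n ln n = 524 * 6.2614917 = 3281.0217
  (1/2) ln(2 pi * 524) = (1/2) ln(3292.3891) = 4.0497
  1/(12*524) = 0.0002
  ln(524!) ~ 3281.0217 - 524 + 4.0497 + 0.0002 = 2761.0716
Convert to base 2: log2(524!) = 2761.0716 / ln 2 = 2761.0716 / 0.69314718 = 3983.3843
ceil(3983.3843) = 3984


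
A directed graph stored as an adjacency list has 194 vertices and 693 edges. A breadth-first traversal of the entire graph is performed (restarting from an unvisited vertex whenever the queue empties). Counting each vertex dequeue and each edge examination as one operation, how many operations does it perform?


A full BFS traversal dequeues each vertex once and examines each edge once.
Vertex visits: 194
Edge visits: 693
V + E = 194 + 693 = 887


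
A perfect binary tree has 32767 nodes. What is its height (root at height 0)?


For a perfect binary tree of height h: n = 2^(h+1) - 1, so h = log2(n+1) - 1.
  n + 1 = 32768 = 2^15
  log2(32768) = 15
  height = 15 - 1 = 14


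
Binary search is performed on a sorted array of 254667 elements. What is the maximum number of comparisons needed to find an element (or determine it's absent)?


Binary search halves the search space each comparison:
  Step 1: search space = 254667 -> 127333
  Step 2: search space = 127333 -> 63666
  Step 3: search space = 63666 -> 31833
  Step 4: search space = 31833 -> 15916
  Step 5: search space = 15916 -> 7958
  Step 6: search space = 7958 -> 3979
  Step 7: search space = 3979 -> 1989
  Step 8: search space = 1989 -> 994
  Step 9: search space = 994 -> 497
  Step 10: search space = 497 -> 248
  Step 11: search space = 248 -> 124
  Step 12: search space = 124 -> 62
  Step 13: search space = 62 -> 31
  Step 14: search space = 31 -> 15
  Step 15: search space = 15 -> 7
  Step 16: search space = 7 -> 3
  Step 17: search space = 3 -> 1
  Step 18: search space = 1 (final check)
Maximum comparisons = floor(log2(254667)) + 1 = 17 + 1 = 18


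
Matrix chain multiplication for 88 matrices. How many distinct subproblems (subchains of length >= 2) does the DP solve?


Subproblems are indexed by (i, j) where i < j.
Number of such pairs = n*(n-1)/2
= 88 * 87 / 2
= 3828


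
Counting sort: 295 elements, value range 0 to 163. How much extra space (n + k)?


n = 295 (output array)
k = 164 (count array for 164 distinct values)
Extra space = 295 + 164 = 459


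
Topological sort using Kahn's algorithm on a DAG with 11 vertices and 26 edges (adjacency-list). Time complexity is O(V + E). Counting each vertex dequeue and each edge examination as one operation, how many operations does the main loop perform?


Kahn's algorithm:
  1. Compute in-degrees: O(V + E)
  2. Process queue: each vertex dequeued once (O(V))
     each edge examined once (O(E))
Total = V + E = 11 + 26 = 37


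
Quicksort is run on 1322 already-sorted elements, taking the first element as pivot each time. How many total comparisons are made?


Sum of comparisons per partition:
1321 + 1320 + ... + 1 + 0
= 1322 * (1322 - 1) / 2
= 1322 * 1321 / 2
= 873181


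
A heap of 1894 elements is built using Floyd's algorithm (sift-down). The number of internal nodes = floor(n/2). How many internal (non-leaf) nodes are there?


Leaf nodes occupy roughly half the array.
Sift-down is called for each internal node, starting from the last one.
Internal nodes = floor(n/2) = floor(1894/2) = 947


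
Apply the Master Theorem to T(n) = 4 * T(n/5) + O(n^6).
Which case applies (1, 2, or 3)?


The Master Theorem: T(n) = a*T(n/b) + O(n^c)
  a = 4, b = 5, c = 6
log_b(a) = log_5(4) ~ 0.861
Compare b^c with a: 5^6 = 15625 > 4, so c > log_b(a).
Since c > log_b(a), Case 3 applies.
T(n) = O(n^6)
Master Theorem case = 3


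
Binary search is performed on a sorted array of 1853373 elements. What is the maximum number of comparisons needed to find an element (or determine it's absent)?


Binary search halves the search space each comparison:
  Step 1: search space = 1853373 -> 926686
  Step 2: search space = 926686 -> 463343
  Step 3: search space = 463343 -> 231671
  Step 4: search space = 231671 -> 115835
  Step 5: search space = 115835 -> 57917
  Step 6: search space = 57917 -> 28958
  Step 7: search space = 28958 -> 14479
  Step 8: search space = 14479 -> 7239
  Step 9: search space = 7239 -> 3619
  Step 10: search space = 3619 -> 1809
  Step 11: search space = 1809 -> 904
  Step 12: search space = 904 -> 452
  Step 13: search space = 452 -> 226
  Step 14: search space = 226 -> 113
  Step 15: search space = 113 -> 56
  Step 16: search space = 56 -> 28
  Step 17: search space = 28 -> 14
  Step 18: search space = 14 -> 7
  Step 19: search space = 7 -> 3
  Step 20: search space = 3 -> 1
  Step 21: search space = 1 (final check)
Maximum comparisons = floor(log2(1853373)) + 1 = 20 + 1 = 21


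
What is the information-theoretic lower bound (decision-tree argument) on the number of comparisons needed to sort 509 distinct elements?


A binary decision tree of height h has at most 2^h leaves and needs at least n! of them, so h >= ceil(log2(n!)).
509! is far too large to multiply out, so use Stirling's series:
  ln(n!) ~ n ln n - n + (1/2) ln(2 pi n) + 1/(12n)  (error below 1/(360 n^3), negligible here)
  ln(509) = 6.2324480
  n ln n = 509 * 6.2324480 = 3172.3160
  (1/2) ln(2 pi * 509) = (1/2) ln(3198.1413) = 4.0352
  1/(12*509) = 0.0002
  ln(509!) ~ 3172.3160 - 509 + 4.0352 + 0.0002 = 2667.3514
Convert to base 2: log2(509!) = 2667.3514 / ln 2 = 2667.3514 / 0.69314718 = 3848.1746
ceil(3848.1746) = 3849


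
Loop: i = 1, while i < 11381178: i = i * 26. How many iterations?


i multiplies by 26 each step:
i = 1 -> 26 -> 676 -> 17576 -> 456976 -> 11881376 (stop)
Iterations = ceil(log_26(11381178)) = 5


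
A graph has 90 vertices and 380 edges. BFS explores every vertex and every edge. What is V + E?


A full BFS traversal dequeues each vertex once and examines each edge once.
Vertex visits: 90
Edge visits: 380
V + E = 90 + 380 = 470


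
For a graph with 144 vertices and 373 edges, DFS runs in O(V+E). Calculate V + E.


A full DFS traversal visits each vertex once and examines each edge once.
V = 144
E = 373
Sum = 144 + 373 = 517


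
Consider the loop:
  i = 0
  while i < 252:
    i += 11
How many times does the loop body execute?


Starting at i = 0, each iteration adds 11.
Iterations until i >= 252:
  Iteration 1: i = 0 -> i = 11
  Iteration 2: i = 11 -> i = 22
  Iteration 3: i = 22 -> i = 33
  Iteration 4: i = 33 -> i = 44
  Iteration 5: i = 44 -> i = 55
  Iteration 6: i = 55 -> i = 66
  Iteration 7: i = 66 -> i = 77
  Iteration 8: i = 77 -> i = 88
  ... continuing ...
Total iterations = ceil(252/11) = 23


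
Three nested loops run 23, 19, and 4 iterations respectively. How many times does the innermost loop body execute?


Loop 1 (outermost): 23 iterations
Loop 2 (middle): 19 iterations per outer
Loop 3 (innermost): 4 iterations per middle
Total = 23 * 19 * 4 = 1748


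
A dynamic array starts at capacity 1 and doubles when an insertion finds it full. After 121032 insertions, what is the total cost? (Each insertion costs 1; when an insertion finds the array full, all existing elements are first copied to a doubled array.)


Insertion cost: 121032 (one per element)
Resizes occur just before inserting elements 2, 3, 5, 9, ...
Elements copied at each resize: 1 + 2 + 4 + 8 + 16 + 32 + 64 + 128 + 256 + 512 + 1024 + 2048 + 4096 + 8192 + 16384 + 32768 + 65536
Sum of copies = 131071 (geometric series: 2^k - 1)
Total = 121032 + 131071 = 252103


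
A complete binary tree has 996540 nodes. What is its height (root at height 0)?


In a complete binary tree, level k holds nodes 2^k .. 2^(k+1)-1 (1-indexed).
Height = floor(log2(n)) = floor(log2(996540)) = 19
Check: 2^19 = 524288 <= 996540 < 1048576 = 2^20


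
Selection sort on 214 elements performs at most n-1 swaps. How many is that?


Each of the 213 passes places one element in its final position.
Pass 1: swap minimum into position 0
Pass 2: swap minimum of remaining into position 1
...
Pass 213: last two elements, one swap
Maximum swaps = 214 - 1 = 213


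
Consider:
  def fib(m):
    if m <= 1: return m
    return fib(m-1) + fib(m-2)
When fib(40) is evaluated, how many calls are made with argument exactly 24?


Let N(m) = number of times fib(m) is called while evaluating fib(40).
N(40) = 1 (the initial call).
N(39) = 1 (only fib(40) calls it).
For 1 <= m <= 38: fib(m) is called by fib(m+1) and fib(m+2), so
  N(m) = N(m+1) + N(m+2).
fib(0) is called only by fib(2), so N(0) = N(2).
Walk down from m=40:
  N(40)=1, N(39)=1, N(38)=2, N(37)=3, N(36)=5, N(35)=8, N(34)=13, N(33)=21, N(32)=34, N(31)=55, N(30)=89, N(29)=144, N(28)=233, N(27)=377, N(26)=610, N(25)=987, N(24)=1597
N(24) = 1597


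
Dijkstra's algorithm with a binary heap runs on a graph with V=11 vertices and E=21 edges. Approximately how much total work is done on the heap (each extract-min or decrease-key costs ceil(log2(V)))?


Dijkstra with a binary heap: each vertex is extracted once, each edge may relax once.
Each heap operation costs O(log V).
V + E = 11 + 21 = 32
ceil(log2(11)) = 4 (since 2^3 = 8 < 11 <= 16 = 2^4)
Total heap work = (V+E) * ceil(log2(V)) = 32 * 4 = 128


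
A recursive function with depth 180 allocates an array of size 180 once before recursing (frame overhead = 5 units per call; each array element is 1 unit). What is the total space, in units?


Array allocation: 180 units (allocated once)
Stack frames: 180 deep * 5 per frame = 900 units
Total = 180 + 900 = 1080


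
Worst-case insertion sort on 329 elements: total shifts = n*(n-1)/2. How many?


Sum of shifts = 1 + 2 + 3 + ... + 328
= 329 * 328 / 2
= 107912 / 2
= 53956


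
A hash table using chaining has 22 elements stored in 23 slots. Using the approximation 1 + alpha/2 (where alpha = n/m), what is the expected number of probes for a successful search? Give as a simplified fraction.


Load factor alpha = n/m = 22/23
Expected probes = 1 + alpha/2 = 1 + 22/(2*23)
= 1 + 22/46
= 46/46 + 22/46
= 68/46
Simplify: 34/23


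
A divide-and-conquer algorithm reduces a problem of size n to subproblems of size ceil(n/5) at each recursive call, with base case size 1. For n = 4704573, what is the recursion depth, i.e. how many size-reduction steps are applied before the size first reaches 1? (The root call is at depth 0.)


Each step divides the size by 5 (rounding up); after k steps the size is ceil(n/5^k), which equals 1 exactly when 5^k >= n.
So the depth is the smallest k with 5^k >= 4704573, i.e. ceil(log_5(4704573)).
5^9 = 1953125 < 4704573 <= 9765625 = 5^10
Recursion depth = 10


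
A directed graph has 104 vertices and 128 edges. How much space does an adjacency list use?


Adjacency list: one list head per vertex + one entry per edge
Vertex heads: 104
Edge entries: 128
Total = 104 + 128 = 232


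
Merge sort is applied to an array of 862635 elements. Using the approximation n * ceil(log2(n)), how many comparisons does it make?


Merge sort divides the array into halves recursively.
Number of levels = ceil(log2(862635)) = 20
At each level, approximately n = 862635 comparisons are needed for merging.
Total comparisons ~ n * ceil(log2(n)) = 862635 * 20 = 17252700


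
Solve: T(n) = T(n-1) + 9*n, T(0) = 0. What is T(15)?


Expanding the recurrence:
T(15) = T(14) + 9*15
       = T(13) + 9*14 + 9*15
       ...
       = T(0) + 9*(1 + 2 + ... + 15)
       = 0 + 9 * 15*16/2
       = 0 + 9 * 120
       = 0 + 1080 = 1080


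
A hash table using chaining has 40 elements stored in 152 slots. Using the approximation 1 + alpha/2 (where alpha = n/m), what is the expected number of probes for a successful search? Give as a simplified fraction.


Load factor alpha = n/m = 40/152
Expected probes = 1 + alpha/2 = 1 + 40/(2*152)
= 1 + 40/304
= 304/304 + 40/304
= 344/304
Simplify: 43/38


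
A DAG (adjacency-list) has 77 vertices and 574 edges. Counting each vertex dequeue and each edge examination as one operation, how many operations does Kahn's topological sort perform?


V = 77 (vertex processing)
E = 574 (edge processing)
V + E = 77 + 574 = 651


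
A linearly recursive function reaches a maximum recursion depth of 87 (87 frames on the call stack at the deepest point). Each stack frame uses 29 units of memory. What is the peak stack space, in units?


Maximum recursion depth = 87 frames
Memory per frame = 29 units
Total stack space = depth * frame_size
= 87 * 29 = 2523


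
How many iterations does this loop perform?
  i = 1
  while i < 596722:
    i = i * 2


The loop variable doubles each iteration:
i = 1 -> 2 -> 4 -> 8 -> 16 -> 32 -> 64 -> 128 -> 256 -> 512 -> 1024 -> 2048 -> 4096 -> 8192 -> 16384 -> 32768 -> 65536 -> 131072 -> 262144 -> 524288 -> 1048576 (stop, 1048576 >= 596722)
Number of doublings = ceil(log2(596722)) = 20


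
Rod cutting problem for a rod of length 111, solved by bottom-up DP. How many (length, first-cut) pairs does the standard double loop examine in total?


For each subproblem length i = 1..111, the inner loop considers i possible first cuts.
Total = 1 + 2 + ... + 111
= 111*(111+1)/2
= 111*112/2 = 6216


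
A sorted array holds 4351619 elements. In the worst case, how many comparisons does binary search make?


Halving sequence: 4351619 -> 2175809 -> 1087904 -> 543952 -> 271976 -> 135988 -> 67994 -> 33997 -> 16998 -> 8499 -> 4249 -> 2124 -> 1062 -> 531 -> 265 -> 132 -> 66 -> 33 -> 16 -> 8 -> 4 -> 2 -> 1
Number of halvings = 22
Max comparisons = 22 + 1 = 23


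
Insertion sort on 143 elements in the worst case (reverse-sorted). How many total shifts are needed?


In the worst case (reverse-sorted), each element shifts past all previous:
  Element 1: 1 shifts
  Element 2: 2 shifts
  Element 3: 3 shifts
  Element 4: 4 shifts
  Element 5: 5 shifts
  ...
  Element 142: 142 shifts
Total = 1 + 2 + ... + 142
= 143*(143-1)/2 = 10153


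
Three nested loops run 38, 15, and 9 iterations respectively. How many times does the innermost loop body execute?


Loop 1 (outermost): 38 iterations
Loop 2 (middle): 15 iterations per outer
Loop 3 (innermost): 9 iterations per middle
Total = 38 * 15 * 9 = 5130


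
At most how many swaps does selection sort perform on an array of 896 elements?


Each of the 895 passes places one element in its final position.
Pass 1: swap minimum into position 0
Pass 2: swap minimum of remaining into position 1
...
Pass 895: last two elements, one swap
Maximum swaps = 896 - 1 = 895


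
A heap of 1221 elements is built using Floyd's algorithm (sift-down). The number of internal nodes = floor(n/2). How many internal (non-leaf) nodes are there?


Leaf nodes occupy roughly half the array.
Sift-down is called for each internal node, starting from the last one.
Internal nodes = floor(n/2) = floor(1221/2) = 610


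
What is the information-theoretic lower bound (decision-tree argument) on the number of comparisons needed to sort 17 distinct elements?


A binary decision tree of height h has at most 2^h leaves and needs at least n! of them, so h >= ceil(log2(n!)).
Compute 17! as a running product:
  x2 = 2, x3 = 6, x4 = 24, x5 = 120
  x6 = 720, x7 = 5040, x8 = 40320, x9 = 362880
  x10 = 3628800, x11 = 39916800, x12 = 479001600, x13 = 6227020800
  x14 = 87178291200, x15 = 1307674368000, x16 = 20922789888000, x17 = 355687428096000
17! = 355687428096000
Bracket between powers of 2:
  2^48 = 281474976710656 < 355687428096000 <= 562949953421312 = 2^49
So ceil(log2(17!)) = 49


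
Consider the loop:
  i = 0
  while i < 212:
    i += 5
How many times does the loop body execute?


Starting at i = 0, each iteration adds 5.
Iterations until i >= 212:
  Iteration 1: i = 0 -> i = 5
  Iteration 2: i = 5 -> i = 10
  Iteration 3: i = 10 -> i = 15
  Iteration 4: i = 15 -> i = 20
  Iteration 5: i = 20 -> i = 25
  Iteration 6: i = 25 -> i = 30
  Iteration 7: i = 30 -> i = 35
  Iteration 8: i = 35 -> i = 40
  ... continuing ...
Total iterations = ceil(212/5) = 43


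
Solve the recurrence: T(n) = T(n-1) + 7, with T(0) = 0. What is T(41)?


Unrolling the recurrence:
T(41) = T(40) + 7
       = T(39) + 7 + 7
       = T(38) + 7*3
       ...
       = T(0) + 7*41
       = 0 + 287 = 287


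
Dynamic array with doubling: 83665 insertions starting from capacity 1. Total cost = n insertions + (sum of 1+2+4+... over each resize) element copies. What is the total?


n = 83665
Insertion costs: 83665
Resizes copy 1, 2, 4, ... up to the largest power of 2 that is <= n-1 = 83664, i.e. 65536.
Copy costs = 1 + 2 + 4 + 8 + 16 + 32 + 64 + 128 + 256 + 512 + 1024 + 2048 + 4096 + 8192 + 16384 + 32768 + 65536 = 131071
Total = 83665 + 131071 = 214736


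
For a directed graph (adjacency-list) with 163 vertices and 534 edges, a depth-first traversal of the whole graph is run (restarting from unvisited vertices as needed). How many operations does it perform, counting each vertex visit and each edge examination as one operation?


A full DFS traversal visits each vertex once and examines each edge once.
V = 163
E = 534
Sum = 163 + 534 = 697


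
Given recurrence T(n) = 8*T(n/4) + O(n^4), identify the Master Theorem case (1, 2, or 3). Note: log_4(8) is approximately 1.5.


Master Theorem parameters: a=8, b=4, c=4
log_b(a) = 1.5
Compare b^c with a: 4^4 = 256 > 8, so c > log_b(a).
Comparing c=4 vs log_b(a)=1.5:
4 > 1.5 => Case 3
Result: T(n) = O(n^4)
Master Theorem case = 3


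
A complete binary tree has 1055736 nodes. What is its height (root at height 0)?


In a complete binary tree, level k holds nodes 2^k .. 2^(k+1)-1 (1-indexed).
Height = floor(log2(n)) = floor(log2(1055736)) = 20
Check: 2^20 = 1048576 <= 1055736 < 2097152 = 2^21


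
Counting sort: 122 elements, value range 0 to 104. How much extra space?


n = 122 (output array)
k = 105 (count array for 105 distinct values)
Extra space = 122 + 105 = 227


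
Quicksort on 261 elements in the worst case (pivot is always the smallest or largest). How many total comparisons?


In the worst case, each partition step picks the worst pivot:
  Partition 1: 260 comparisons (n-1 elements to compare)
  Partition 2: 259 comparisons
  Partition 3: 258 comparisons
  Partition 4: 257 comparisons
  Partition 5: 256 comparisons
  ...
  Last partition: 0 comparisons
Total = (n-1) + (n-2) + ... + 1 + 0 = n*(n-1)/2
= 261*260/2 = 33930


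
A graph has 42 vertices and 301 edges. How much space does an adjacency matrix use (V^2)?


Adjacency matrix: V x V grid of entries
Space = V^2 = 42^2 = 42 * 42 = 1764


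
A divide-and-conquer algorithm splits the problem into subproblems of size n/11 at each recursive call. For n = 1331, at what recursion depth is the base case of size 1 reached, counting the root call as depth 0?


At each depth, the problem size is divided by 11:
  Depth 0: problem size = 1331
  Depth 1: problem size = 121
  Depth 2: problem size = 11
  Depth 3: problem size = 1 (base case)
The base case is reached at depth log_11(1331) = 3 (the tree has 4 levels counting depth 0, but the depth asked for is 3).
Recursion depth = 3


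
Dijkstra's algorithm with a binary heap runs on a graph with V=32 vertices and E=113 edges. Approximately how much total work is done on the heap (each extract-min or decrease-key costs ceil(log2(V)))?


Dijkstra with a binary heap: each vertex is extracted once, each edge may relax once.
Each heap operation costs O(log V).
V + E = 32 + 113 = 145
ceil(log2(32)) = 5 (since 2^4 = 16 < 32 <= 32 = 2^5)
Total heap work = (V+E) * ceil(log2(V)) = 145 * 5 = 725


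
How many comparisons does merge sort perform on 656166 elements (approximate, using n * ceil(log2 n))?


Recursion depth: ceil(log2(656166)) = 20
Each recursion level merges n = 656166 elements
Total = 656166 * 20 = 13123320


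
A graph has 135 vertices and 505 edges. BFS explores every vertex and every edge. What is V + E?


A full BFS traversal dequeues each vertex once and examines each edge once.
Vertex visits: 135
Edge visits: 505
V + E = 135 + 505 = 640


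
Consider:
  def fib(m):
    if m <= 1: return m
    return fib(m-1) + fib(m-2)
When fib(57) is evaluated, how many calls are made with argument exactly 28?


Let N(m) = number of times fib(m) is called while evaluating fib(57).
N(57) = 1 (the initial call).
N(56) = 1 (only fib(57) calls it).
For 1 <= m <= 55: fib(m) is called by fib(m+1) and fib(m+2), so
  N(m) = N(m+1) + N(m+2).
fib(0) is called only by fib(2), so N(0) = N(2).
Walk down from m=57:
  N(57)=1, N(56)=1, N(55)=2, N(54)=3, N(53)=5, N(52)=8, N(51)=13, N(50)=21, N(49)=34, N(48)=55, N(47)=89, N(46)=144, N(45)=233, N(44)=377, N(43)=610, N(42)=987, N(41)=1597, N(40)=2584, N(39)=4181, N(38)=6765, N(37)=10946, N(36)=17711, N(35)=28657, N(34)=46368, N(33)=75025, N(32)=121393, N(31)=196418, N(30)=317811, N(29)=514229, N(28)=832040
N(28) = 832040
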